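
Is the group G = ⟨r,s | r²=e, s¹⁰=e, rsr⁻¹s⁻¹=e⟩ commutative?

Each pair of generators commutes: r·s = rs = s·r. Since the generators pairwise commute, every element of G commutes with every other, so G is abelian.

Answer: Yes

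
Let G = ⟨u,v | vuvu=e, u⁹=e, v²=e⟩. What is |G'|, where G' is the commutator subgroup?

G' = [G, G] is generated by all commutators. The generator-pair commutators are: [u, v] = u².
The subgroup they normally generate is {e, u, u², u³, u⁴, u⁵, u⁶, u⁷, u⁸}, of order 9.
Check: |G/G'| = 18/9 = 2 is the order of the abelianisation.

Answer: 9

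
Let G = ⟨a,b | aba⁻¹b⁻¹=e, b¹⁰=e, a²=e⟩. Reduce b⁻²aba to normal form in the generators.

Multiply left to right, reducing at each step:
  (b⁸) · a = ab⁸
  (ab⁸) · b = ab⁹
  (ab⁹) · a = b⁹

Answer: b⁹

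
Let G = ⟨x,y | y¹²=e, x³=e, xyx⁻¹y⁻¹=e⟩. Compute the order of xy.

Compute successive powers until reaching e:
  (xy)¹ = xy, (xy)² = x²y², (xy)³ = y³, (xy)⁴ = xy⁴, (xy)⁵ = x²y⁵, (xy)⁶ = y⁶, (xy)⁷ = xy⁷, (xy)⁸ = x²y⁸, (xy)⁹ = y⁹, (xy)¹⁰ = xy¹⁰, (xy)¹¹ = x²y¹¹, (xy)¹² = e.
The smallest positive k with (xy)ᵏ = e is 12.

Answer: 12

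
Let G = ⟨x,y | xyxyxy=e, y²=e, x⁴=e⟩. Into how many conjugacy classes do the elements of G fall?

The conjugacy classes (representative and size) are:
  [e] (size 1), [x³] (size 6), [x²yx²y] (size 3), [xyx³] (size 6), [yx³] (size 8).
Class equation: 1 + 6 + 3 + 6 + 8 = 24 = |G|. So G has 5 conjugacy classes.

Answer: 5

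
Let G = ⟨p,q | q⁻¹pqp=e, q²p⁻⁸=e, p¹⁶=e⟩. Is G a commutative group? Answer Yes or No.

p·q = pq but q·p = p⁷q⁻¹, so p·q ≠ q·p and G is not abelian.

Answer: No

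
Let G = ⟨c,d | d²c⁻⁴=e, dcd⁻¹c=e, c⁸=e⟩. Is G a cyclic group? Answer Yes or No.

Every cyclic group is abelian. But c·d = cd while d·c = c³d⁻¹, so c·d ≠ d·c and G is not abelian. Hence G is not cyclic.

Answer: No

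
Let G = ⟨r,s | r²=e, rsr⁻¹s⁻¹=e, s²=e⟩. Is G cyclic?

|G| = 4, but the maximum element order in G is 2 < 4. No single element generates all of G, so G is not cyclic.

Answer: No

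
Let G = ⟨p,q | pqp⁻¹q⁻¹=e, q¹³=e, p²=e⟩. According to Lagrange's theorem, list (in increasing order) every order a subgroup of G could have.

|G| = 26 = 2 · 13. By Lagrange's theorem the order of any subgroup divides 26; the divisors of 26 are 1, 2, 13, 26.

Answer: 1, 2, 13, 26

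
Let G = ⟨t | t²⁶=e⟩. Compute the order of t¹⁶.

Compute successive powers until reaching e:
  (t¹⁶)¹ = t¹⁶, (t¹⁶)² = t⁶, (t¹⁶)³ = t²², (t¹⁶)⁴ = t¹², (t¹⁶)⁵ = t², (t¹⁶)⁶ = t¹⁸, (t¹⁶)⁷ = t⁸, (t¹⁶)⁸ = t²⁴, (t¹⁶)⁹ = t¹⁴, (t¹⁶)¹⁰ = t⁴, (t¹⁶)¹¹ = t²⁰, (t¹⁶)¹² = t¹⁰, (t¹⁶)¹³ = e.
The smallest positive k with (t¹⁶)ᵏ = e is 13.

Answer: 13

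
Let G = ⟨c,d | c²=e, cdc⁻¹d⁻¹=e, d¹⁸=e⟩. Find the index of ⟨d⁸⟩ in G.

First find ord(d⁸) by computing successive powers:
  (d⁸)¹ = d⁸, (d⁸)² = d¹⁶, (d⁸)³ = d⁶, (d⁸)⁴ = d¹⁴, (d⁸)⁵ = d⁴, (d⁸)⁶ = d¹², (d⁸)⁷ = d², (d⁸)⁸ = d¹⁰, (d⁸)⁹ = e.
So |⟨d⁸⟩| = ord(d⁸) = 9. With |G| = 36, by Lagrange [G : ⟨d⁸⟩] = 36/9 = 4.

Answer: 4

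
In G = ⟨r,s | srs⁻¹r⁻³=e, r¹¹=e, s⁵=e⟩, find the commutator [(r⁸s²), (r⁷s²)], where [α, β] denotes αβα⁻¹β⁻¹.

[(r⁸s²), (r⁷s²)] = (r⁸s²)·(r⁷s²)·(r⁸s²)⁻¹·(r⁷s²)⁻¹.
  (r⁸s²) · (r⁷s²) = r⁵s⁴
  (r⁵s⁴) · (r⁴s³) = r¹⁰s²
  (r¹⁰s²) · (r⁹s³) = r³

Answer: r³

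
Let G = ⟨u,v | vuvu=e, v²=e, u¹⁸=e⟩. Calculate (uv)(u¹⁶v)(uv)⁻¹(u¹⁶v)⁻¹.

[(uv), (u¹⁶v)] = (uv)·(u¹⁶v)·(uv)⁻¹·(u¹⁶v)⁻¹.
  (uv) · (u¹⁶v) = u³
  (u³) · (uv) = u⁴v
  (u⁴v) · (u¹⁶v) = u⁶

Answer: u⁶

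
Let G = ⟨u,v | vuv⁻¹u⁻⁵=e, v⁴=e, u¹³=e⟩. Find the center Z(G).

An element z ∈ Z(G) iff z commutes with every generator.
For example e is central: e·u = u = u·e; e·v = v = v·e.
Whereas u ∉ Z(G) since u·v = uv ≠ u⁵v = v·u.
Checking each of the 52 elements this way gives Z(G) = {e}, of order 1.

Answer: {e}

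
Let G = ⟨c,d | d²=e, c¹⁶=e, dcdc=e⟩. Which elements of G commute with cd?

⟨cd⟩ ⊆ C_G(cd) since powers of cd commute with cd; so |C_G(cd)| ≥ |⟨cd⟩| = 2.
By orbit–stabilizer, |C_G(cd)| = |G| / |conj. class of cd| = 32 / 8 = 4.
The 4 elements commuting with cd are {e, c⁸, cd, c⁹d}.

Answer: {e, c⁸, cd, c⁹d}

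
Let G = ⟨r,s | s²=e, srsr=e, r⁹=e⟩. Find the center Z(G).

An element z ∈ Z(G) iff z commutes with every generator.
For example e is central: e·r = r = r·e; e·s = s = s·e.
Whereas r ∉ Z(G) since r·s = rs ≠ r⁸s = s·r.
Checking each of the 18 elements this way gives Z(G) = {e}, of order 1.

Answer: {e}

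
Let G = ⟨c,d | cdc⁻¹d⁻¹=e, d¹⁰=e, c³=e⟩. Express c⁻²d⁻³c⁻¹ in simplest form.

Multiply left to right, reducing at each step:
  c · d⁻³ = cd⁷
  (cd⁷) · c⁻¹ = d⁷

Answer: d⁷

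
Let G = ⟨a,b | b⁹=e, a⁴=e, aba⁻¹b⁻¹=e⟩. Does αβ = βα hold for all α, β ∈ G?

Each pair of generators commutes: a·b = ab = b·a. Since the generators pairwise commute, every element of G commutes with every other, so G is abelian.

Answer: Yes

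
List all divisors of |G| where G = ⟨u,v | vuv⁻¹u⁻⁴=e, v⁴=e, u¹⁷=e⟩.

|G| = 68 = 2² · 17. By Lagrange's theorem the order of any subgroup divides 68; the divisors of 68 are 1, 2, 4, 17, 34, 68.

Answer: 1, 2, 4, 17, 34, 68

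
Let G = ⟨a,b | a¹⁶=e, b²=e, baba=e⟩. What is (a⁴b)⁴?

Compute successive powers of (a⁴b), reducing at each step:
  (a⁴b)²: (a⁴b) · a⁴ = b;   b · b = e
  (a⁴b)³: e · a⁴ = a⁴;   (a⁴) · b = a⁴b
  (a⁴b)⁴: (a⁴b) · a⁴ = b;   b · b = e

Answer: e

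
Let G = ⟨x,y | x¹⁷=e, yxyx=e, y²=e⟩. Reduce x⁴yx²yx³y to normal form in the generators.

Multiply left to right, reducing at each step:
  (x⁴) · y = x⁴y
  (x⁴y) · x² = x²y
  (x²y) · y = x²
  (x²) · x³ = x⁵
  (x⁵) · y = x⁵y

Answer: x⁵y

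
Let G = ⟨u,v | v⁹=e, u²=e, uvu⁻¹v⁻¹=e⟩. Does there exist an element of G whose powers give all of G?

|G| = 18. The element uv has order 18 (its powers give 18 distinct elements), so ⟨uv⟩ = G and G is cyclic.

Answer: Yes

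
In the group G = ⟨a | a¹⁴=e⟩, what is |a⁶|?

Compute successive powers until reaching e:
  (a⁶)¹ = a⁶, (a⁶)² = a¹², (a⁶)³ = a⁴, (a⁶)⁴ = a¹⁰, (a⁶)⁵ = a², (a⁶)⁶ = a⁸, (a⁶)⁷ = e.
The smallest positive k with (a⁶)ᵏ = e is 7.

Answer: 7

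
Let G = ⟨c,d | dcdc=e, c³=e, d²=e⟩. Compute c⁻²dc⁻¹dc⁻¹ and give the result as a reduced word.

Multiply left to right, reducing at each step:
  c · d = cd
  (cd) · c⁻¹ = c²d
  (c²d) · d = c²
  (c²) · c⁻¹ = c

Answer: c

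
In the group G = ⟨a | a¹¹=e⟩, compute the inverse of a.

The order of a is 11 (smallest k with aᵏ = e), so a⁻¹ = a¹⁰ = a¹⁰.
Check: a · (a¹⁰) → a · a¹⁰ = e, giving e as required.

Answer: a¹⁰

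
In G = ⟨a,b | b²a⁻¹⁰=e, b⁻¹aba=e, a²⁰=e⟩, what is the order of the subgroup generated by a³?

|⟨a³⟩| equals the order of a³. Compute successive powers until reaching e:
  (a³)¹ = a³, (a³)² = a⁶, (a³)³ = a⁹, (a³)⁴ = a¹², (a³)⁵ = a¹⁵, (a³)⁶ = a¹⁸, (a³)⁷ = a, (a³)⁸ = a⁴, (a³)⁹ = a⁷, (a³)¹⁰ = a¹⁰, (a³)¹¹ = a¹³, (a³)¹² = a¹⁶, (a³)¹³ = a¹⁹, (a³)¹⁴ = a², (a³)¹⁵ = a⁵, (a³)¹⁶ = a⁸, (a³)¹⁷ = a¹¹, (a³)¹⁸ = a¹⁴, (a³)¹⁹ = a¹⁷, (a³)²⁰ = e.
The smallest positive k with (a³)ᵏ = e is 20, so |⟨a³⟩| = 20.

Answer: 20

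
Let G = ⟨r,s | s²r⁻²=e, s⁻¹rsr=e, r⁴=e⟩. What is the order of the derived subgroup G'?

G' = [G, G] is generated by all commutators. The generator-pair commutators are: [r, s] = r².
The subgroup they normally generate is {e, r²}, of order 2.
Check: |G/G'| = 8/2 = 4 is the order of the abelianisation.

Answer: 2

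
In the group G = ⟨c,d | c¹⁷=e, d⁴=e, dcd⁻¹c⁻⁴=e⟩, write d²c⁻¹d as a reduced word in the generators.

Multiply left to right, reducing at each step:
  (d²) · c⁻¹ = cd²
  (cd²) · d = cd³

Answer: cd³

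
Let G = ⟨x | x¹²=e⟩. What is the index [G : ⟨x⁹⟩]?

First find ord(x⁹) by computing successive powers:
  (x⁹)¹ = x⁹, (x⁹)² = x⁶, (x⁹)³ = x³, (x⁹)⁴ = e.
So |⟨x⁹⟩| = ord(x⁹) = 4. With |G| = 12, by Lagrange [G : ⟨x⁹⟩] = 12/4 = 3.

Answer: 3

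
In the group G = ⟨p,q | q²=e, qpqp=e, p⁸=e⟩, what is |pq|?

Compute successive powers until reaching e:
  (pq)¹ = pq, (pq)² = e.
The smallest positive k with (pq)ᵏ = e is 2.

Answer: 2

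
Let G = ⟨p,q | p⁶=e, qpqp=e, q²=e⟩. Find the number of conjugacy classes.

The conjugacy classes (representative and size) are:
  [e] (size 1), [p⁵] (size 2), [p⁴] (size 2), [p³] (size 1), [q] (size 3), [p³q] (size 3).
Class equation: 1 + 2 + 2 + 1 + 3 + 3 = 12 = |G|. So G has 6 conjugacy classes.

Answer: 6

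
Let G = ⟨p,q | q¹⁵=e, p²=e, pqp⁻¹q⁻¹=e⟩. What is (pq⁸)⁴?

Compute successive powers of (pq⁸), reducing at each step:
  (pq⁸)²: (pq⁸) · p = q⁸;   (q⁸) · q⁸ = q
  (pq⁸)³: q · p = pq;   (pq) · q⁸ = pq⁹
  (pq⁸)⁴: (pq⁹) · p = q⁹;   (q⁹) · q⁸ = q²

Answer: q²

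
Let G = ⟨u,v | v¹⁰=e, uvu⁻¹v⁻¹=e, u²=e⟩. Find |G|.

Enumerate words in the generators, reducing via the relations: the distinct elements are
  {e, u, v, uv, v², v³, v⁴, v⁵, v⁶, v⁷, v⁸, v⁹, uv², uv³, uv⁴, uv⁵, uv⁶, uv⁷, uv⁸, uv⁹}.
No further products give new elements, so |G| = 20.

Answer: 20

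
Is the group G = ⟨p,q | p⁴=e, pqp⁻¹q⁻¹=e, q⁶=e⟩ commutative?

Each pair of generators commutes: p·q = pq = q·p. Since the generators pairwise commute, every element of G commutes with every other, so G is abelian.

Answer: Yes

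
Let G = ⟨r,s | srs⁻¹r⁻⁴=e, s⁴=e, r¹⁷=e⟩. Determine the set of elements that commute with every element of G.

An element z ∈ Z(G) iff z commutes with every generator.
For example e is central: e·r = r = r·e; e·s = s = s·e.
Whereas r ∉ Z(G) since r·s = rs ≠ r⁴s = s·r.
Checking each of the 68 elements this way gives Z(G) = {e}, of order 1.

Answer: {e}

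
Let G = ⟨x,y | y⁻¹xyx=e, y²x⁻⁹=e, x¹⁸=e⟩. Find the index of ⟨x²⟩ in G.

First find ord(x²) by computing successive powers:
  (x²)¹ = x², (x²)² = x⁴, (x²)³ = x⁶, (x²)⁴ = x⁸, (x²)⁵ = x¹⁰, (x²)⁶ = x¹², (x²)⁷ = x¹⁴, (x²)⁸ = x¹⁶, (x²)⁹ = e.
So |⟨x²⟩| = ord(x²) = 9. With |G| = 36, by Lagrange [G : ⟨x²⟩] = 36/9 = 4.

Answer: 4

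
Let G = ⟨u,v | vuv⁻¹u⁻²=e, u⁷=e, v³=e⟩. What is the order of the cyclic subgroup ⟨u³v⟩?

|⟨u³v⟩| equals the order of u³v. Compute successive powers until reaching e:
  (u³v)¹ = u³v, (u³v)² = u²v², (u³v)³ = e.
The smallest positive k with (u³v)ᵏ = e is 3, so |⟨u³v⟩| = 3.

Answer: 3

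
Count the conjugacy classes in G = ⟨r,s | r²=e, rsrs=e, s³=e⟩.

The conjugacy classes (representative and size) are:
  [e] (size 1), [rs²] (size 3), [s²] (size 2).
Class equation: 1 + 3 + 2 = 6 = |G|. So G has 3 conjugacy classes.

Answer: 3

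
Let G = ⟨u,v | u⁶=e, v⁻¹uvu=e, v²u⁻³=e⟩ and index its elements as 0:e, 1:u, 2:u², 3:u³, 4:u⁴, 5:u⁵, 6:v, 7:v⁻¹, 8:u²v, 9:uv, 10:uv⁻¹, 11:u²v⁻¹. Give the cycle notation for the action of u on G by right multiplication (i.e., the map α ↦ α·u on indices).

(0 1 2 3 4 5)(6 11 10 7 8 9)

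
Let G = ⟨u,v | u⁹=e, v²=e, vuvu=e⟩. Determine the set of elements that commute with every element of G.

An element z ∈ Z(G) iff z commutes with every generator.
For example e is central: e·u = u = u·e; e·v = v = v·e.
Whereas u ∉ Z(G) since u·v = uv ≠ u⁸v = v·u.
Checking each of the 18 elements this way gives Z(G) = {e}, of order 1.

Answer: {e}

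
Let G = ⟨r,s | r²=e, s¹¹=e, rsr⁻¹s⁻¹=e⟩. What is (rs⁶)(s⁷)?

Compute (rs⁶) · (s⁷) by multiplying left to right and reducing via the relations at each step:
  (rs⁶) · s⁷ = rs²

Answer: rs²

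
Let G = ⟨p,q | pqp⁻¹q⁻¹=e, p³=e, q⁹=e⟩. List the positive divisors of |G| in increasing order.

|G| = 27 = 3³. By Lagrange's theorem the order of any subgroup divides 27; the divisors of 27 are 1, 3, 9, 27.

Answer: 1, 3, 9, 27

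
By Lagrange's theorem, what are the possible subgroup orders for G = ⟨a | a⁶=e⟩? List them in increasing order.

|G| = 6 = 2 · 3. By Lagrange's theorem the order of any subgroup divides 6; the divisors of 6 are 1, 2, 3, 6.

Answer: 1, 2, 3, 6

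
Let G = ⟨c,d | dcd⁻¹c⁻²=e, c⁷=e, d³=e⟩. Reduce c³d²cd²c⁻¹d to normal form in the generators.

Multiply left to right, reducing at each step:
  (c³) · d² = c³d²
  (c³d²) · c = d²
  (d²) · d² = d
  d · c⁻¹ = c⁵d
  (c⁵d) · d = c⁵d²

Answer: c⁵d²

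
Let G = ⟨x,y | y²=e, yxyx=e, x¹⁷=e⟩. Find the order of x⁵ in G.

Compute successive powers until reaching e:
  (x⁵)¹ = x⁵, (x⁵)² = x¹⁰, (x⁵)³ = x¹⁵, (x⁵)⁴ = x³, (x⁵)⁵ = x⁸, (x⁵)⁶ = x¹³, (x⁵)⁷ = x, (x⁵)⁸ = x⁶, (x⁵)⁹ = x¹¹, (x⁵)¹⁰ = x¹⁶, (x⁵)¹¹ = x⁴, (x⁵)¹² = x⁹, (x⁵)¹³ = x¹⁴, (x⁵)¹⁴ = x², (x⁵)¹⁵ = x⁷, (x⁵)¹⁶ = x¹², (x⁵)¹⁷ = e.
The smallest positive k with (x⁵)ᵏ = e is 17.

Answer: 17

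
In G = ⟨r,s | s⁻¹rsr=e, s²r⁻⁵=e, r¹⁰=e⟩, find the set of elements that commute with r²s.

⟨r²s⟩ ⊆ C_G(r²s) since powers of r²s commute with r²s; so |C_G(r²s)| ≥ |⟨r²s⟩| = 4.
By orbit–stabilizer, |C_G(r²s)| = |G| / |conj. class of r²s| = 20 / 5 = 4.
The 4 elements commuting with r²s are {e, r⁵, r²s, r²s⁻¹}.

Answer: {e, r⁵, r²s, r²s⁻¹}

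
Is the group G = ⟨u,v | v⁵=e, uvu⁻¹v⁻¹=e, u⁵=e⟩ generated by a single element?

|G| = 25, but the maximum element order in G is 5 < 25. No single element generates all of G, so G is not cyclic.

Answer: No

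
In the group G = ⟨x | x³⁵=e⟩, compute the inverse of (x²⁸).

The order of (x²⁸) is 5 (smallest k with (x²⁸)ᵏ = e), so (x²⁸)⁻¹ = (x²⁸)⁴ = x⁷.
Check: (x²⁸) · (x⁷) → (x²⁸) · x⁷ = e, giving e as required.

Answer: x⁷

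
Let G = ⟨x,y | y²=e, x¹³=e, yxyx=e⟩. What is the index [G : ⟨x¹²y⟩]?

First find ord(x¹²y) by computing successive powers:
  (x¹²y)¹ = x¹²y, (x¹²y)² = e.
So |⟨x¹²y⟩| = ord(x¹²y) = 2. With |G| = 26, by Lagrange [G : ⟨x¹²y⟩] = 26/2 = 13.

Answer: 13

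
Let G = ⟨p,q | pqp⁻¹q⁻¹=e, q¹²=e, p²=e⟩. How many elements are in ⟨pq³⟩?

|⟨pq³⟩| equals the order of pq³. Compute successive powers until reaching e:
  (pq³)¹ = pq³, (pq³)² = q⁶, (pq³)³ = pq⁹, (pq³)⁴ = e.
The smallest positive k with (pq³)ᵏ = e is 4, so |⟨pq³⟩| = 4.

Answer: 4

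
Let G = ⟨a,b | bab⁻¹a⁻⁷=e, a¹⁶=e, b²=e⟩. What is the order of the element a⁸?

Compute successive powers until reaching e:
  (a⁸)¹ = a⁸, (a⁸)² = e.
The smallest positive k with (a⁸)ᵏ = e is 2.

Answer: 2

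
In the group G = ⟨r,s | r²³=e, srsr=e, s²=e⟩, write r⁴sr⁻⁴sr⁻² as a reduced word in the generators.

Multiply left to right, reducing at each step:
  (r⁴) · s = r⁴s
  (r⁴s) · r⁻⁴ = r⁸s
  (r⁸s) · s = r⁸
  (r⁸) · r⁻² = r⁶

Answer: r⁶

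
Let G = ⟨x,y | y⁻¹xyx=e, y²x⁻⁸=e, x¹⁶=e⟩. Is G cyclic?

Every cyclic group is abelian. But x·y = xy while y·x = x⁷y⁻¹, so x·y ≠ y·x and G is not abelian. Hence G is not cyclic.

Answer: No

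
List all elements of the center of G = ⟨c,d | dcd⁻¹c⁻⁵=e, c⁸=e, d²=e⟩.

An element z ∈ Z(G) iff z commutes with every generator.
For example c² is central: (c²)·c = c³ = c·(c²); (c²)·d = c²d = d·(c²).
Whereas c ∉ Z(G) since c·d = cd ≠ c⁵d = d·c.
Checking each of the 16 elements this way gives Z(G) = {e, c², c⁴, c⁶}, of order 4.

Answer: {e, c², c⁴, c⁶}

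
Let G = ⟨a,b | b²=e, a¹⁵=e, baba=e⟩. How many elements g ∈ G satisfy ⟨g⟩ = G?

⟨g⟩ = G would require ord(g) = |G| = 30, but the maximum element order in G is 15 < 30. So G is not cyclic and no single element generates it: the count is 0.

Answer: 0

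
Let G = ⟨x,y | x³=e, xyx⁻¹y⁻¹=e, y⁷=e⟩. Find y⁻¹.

The order of y is 7 (smallest k with yᵏ = e), so y⁻¹ = y⁶ = y⁶.
Check: y · (y⁶) → y · y⁶ = e, giving e as required.

Answer: y⁶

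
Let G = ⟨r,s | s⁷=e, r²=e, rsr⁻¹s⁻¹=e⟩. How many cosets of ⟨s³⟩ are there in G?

First find ord(s³) by computing successive powers:
  (s³)¹ = s³, (s³)² = s⁶, (s³)³ = s², (s³)⁴ = s⁵, (s³)⁵ = s, (s³)⁶ = s⁴, (s³)⁷ = e.
So |⟨s³⟩| = ord(s³) = 7. With |G| = 14, by Lagrange [G : ⟨s³⟩] = 14/7 = 2.

Answer: 2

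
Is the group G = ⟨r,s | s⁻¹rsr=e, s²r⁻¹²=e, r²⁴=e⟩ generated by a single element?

Every cyclic group is abelian. But r·s = rs while s·r = r¹¹s⁻¹, so r·s ≠ s·r and G is not abelian. Hence G is not cyclic.

Answer: No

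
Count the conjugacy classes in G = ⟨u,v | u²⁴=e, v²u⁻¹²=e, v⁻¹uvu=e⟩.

The conjugacy classes (representative and size) are:
  [e] (size 1), [u] (size 2), [u²] (size 2), [u³] (size 2), [u⁴] (size 2), [u⁵] (size 2), [u¹⁸] (size 2), [u⁷] (size 2), [u¹⁶] (size 2), [u¹⁵] (size 2), [u¹⁴] (size 2), [u¹³] (size 2), [u¹²] (size 1), [u⁶v] (size 12), [u⁵v⁻¹] (size 12).
Class equation: 1 + 2 + 2 + 2 + 2 + 2 + 2 + 2 + 2 + 2 + 2 + 2 + 1 + 12 + 12 = 48 = |G|. So G has 15 conjugacy classes.

Answer: 15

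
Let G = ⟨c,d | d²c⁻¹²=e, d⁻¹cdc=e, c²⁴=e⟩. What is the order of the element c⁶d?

Compute successive powers until reaching e:
  (c⁶d)¹ = c⁶d, (c⁶d)² = c¹², (c⁶d)³ = c⁶d⁻¹, (c⁶d)⁴ = e.
The smallest positive k with (c⁶d)ᵏ = e is 4.

Answer: 4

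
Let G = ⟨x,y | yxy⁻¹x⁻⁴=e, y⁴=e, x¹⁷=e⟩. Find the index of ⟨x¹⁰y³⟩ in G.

First find ord(x¹⁰y³) by computing successive powers:
  (x¹⁰y³)¹ = x¹⁰y³, (x¹⁰y³)² = x⁴y², (x¹⁰y³)³ = x¹¹y, (x¹⁰y³)⁴ = e.
So |⟨x¹⁰y³⟩| = ord(x¹⁰y³) = 4. With |G| = 68, by Lagrange [G : ⟨x¹⁰y³⟩] = 68/4 = 17.

Answer: 17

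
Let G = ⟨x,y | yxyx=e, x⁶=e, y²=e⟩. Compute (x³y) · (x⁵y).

Compute (x³y) · (x⁵y) by multiplying left to right and reducing via the relations at each step:
  (x³y) · x⁵ = x⁴y
  (x⁴y) · y = x⁴

Answer: x⁴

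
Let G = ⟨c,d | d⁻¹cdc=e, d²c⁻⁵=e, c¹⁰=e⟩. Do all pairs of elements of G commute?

c·d = cd but d·c = c⁴d⁻¹, so c·d ≠ d·c and G is not abelian.

Answer: No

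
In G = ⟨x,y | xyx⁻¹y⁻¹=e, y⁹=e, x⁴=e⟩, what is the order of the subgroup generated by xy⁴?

|⟨xy⁴⟩| equals the order of xy⁴. Compute successive powers until reaching e:
  (xy⁴)¹ = xy⁴, (xy⁴)² = x²y⁸, (xy⁴)³ = x³y³, (xy⁴)⁴ = y⁷, (xy⁴)⁵ = xy², (xy⁴)⁶ = x²y⁶, (xy⁴)⁷ = x³y, (xy⁴)⁸ = y⁵, (xy⁴)⁹ = x, (xy⁴)¹⁰ = x²y⁴, (xy⁴)¹¹ = x³y⁸, (xy⁴)¹² = y³, (xy⁴)¹³ = xy⁷, (xy⁴)¹⁴ = x²y², (xy⁴)¹⁵ = x³y⁶, (xy⁴)¹⁶ = y, (xy⁴)¹⁷ = xy⁵, (xy⁴)¹⁸ = x², (xy⁴)¹⁹ = x³y⁴, (xy⁴)²⁰ = y⁸, (xy⁴)²¹ = xy³, (xy⁴)²² = x²y⁷, (xy⁴)²³ = x³y², (xy⁴)²⁴ = y⁶, (xy⁴)²⁵ = xy, (xy⁴)²⁶ = x²y⁵, (xy⁴)²⁷ = x³, (xy⁴)²⁸ = y⁴, (xy⁴)²⁹ = xy⁸, (xy⁴)³⁰ = x²y³, (xy⁴)³¹ = x³y⁷, (xy⁴)³² = y², (xy⁴)³³ = xy⁶, (xy⁴)³⁴ = x²y, (xy⁴)³⁵ = x³y⁵, (xy⁴)³⁶ = e.
The smallest positive k with (xy⁴)ᵏ = e is 36, so |⟨xy⁴⟩| = 36.

Answer: 36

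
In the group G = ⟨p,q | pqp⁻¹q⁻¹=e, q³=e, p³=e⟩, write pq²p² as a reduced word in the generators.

Multiply left to right, reducing at each step:
  p · q² = pq²
  (pq²) · p² = q²

Answer: q²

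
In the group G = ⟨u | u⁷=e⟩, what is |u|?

Compute successive powers until reaching e:
  u¹ = u, u² = u², u³ = u³, u⁴ = u⁴, u⁵ = u⁵, u⁶ = u⁶, u⁷ = e.
The smallest positive k with uᵏ = e is 7.

Answer: 7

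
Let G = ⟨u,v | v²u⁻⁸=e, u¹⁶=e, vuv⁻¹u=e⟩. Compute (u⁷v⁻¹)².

Compute successive powers of (u⁷v⁻¹), reducing at each step:
  (u⁷v⁻¹)²: (u⁷v⁻¹) · u⁷ = v⁻¹;   (v⁻¹) · v⁻¹ = u⁸

Answer: u⁸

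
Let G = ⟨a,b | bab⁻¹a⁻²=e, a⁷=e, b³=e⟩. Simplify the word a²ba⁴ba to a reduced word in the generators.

Multiply left to right, reducing at each step:
  (a²) · b = a²b
  (a²b) · a⁴ = a³b
  (a³b) · b = a³b²
  (a³b²) · a = b²

Answer: b²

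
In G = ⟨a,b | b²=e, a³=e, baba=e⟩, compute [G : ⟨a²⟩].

First find ord(a²) by computing successive powers:
  (a²)¹ = a², (a²)² = a, (a²)³ = e.
So |⟨a²⟩| = ord(a²) = 3. With |G| = 6, by Lagrange [G : ⟨a²⟩] = 6/3 = 2.

Answer: 2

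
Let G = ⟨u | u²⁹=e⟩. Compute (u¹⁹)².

Compute successive powers of (u¹⁹), reducing at each step:
  (u¹⁹)²: (u¹⁹) · u¹⁹ = u⁹

Answer: u⁹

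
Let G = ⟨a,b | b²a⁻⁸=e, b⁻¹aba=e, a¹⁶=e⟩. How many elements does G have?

Enumerate words in the generators, reducing via the relations: the distinct elements are
  {a, b, e, ab, a², a³, a⁴, a⁵, a⁶, a⁷, a⁸, a⁹, a²b, a³b, a¹², a¹³, a¹¹, a¹⁰, a¹⁴, a¹⁵, a⁴b, a⁵b, a⁶b, a⁷b, b⁻¹, ab⁻¹, a²b⁻¹, a³b⁻¹, a⁴b⁻¹, a⁵b⁻¹, a⁶b⁻¹, a⁷b⁻¹}.
No further products give new elements, so |G| = 32.

Answer: 32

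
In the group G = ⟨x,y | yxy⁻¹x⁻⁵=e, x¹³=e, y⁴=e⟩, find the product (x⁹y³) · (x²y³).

Compute (x⁹y³) · (x²y³) by multiplying left to right and reducing via the relations at each step:
  (x⁹y³) · x² = x¹²y³
  (x¹²y³) · y³ = x¹²y²

Answer: x¹²y²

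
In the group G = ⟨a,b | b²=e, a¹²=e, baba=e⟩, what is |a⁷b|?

Compute successive powers until reaching e:
  (a⁷b)¹ = a⁷b, (a⁷b)² = e.
The smallest positive k with (a⁷b)ᵏ = e is 2.

Answer: 2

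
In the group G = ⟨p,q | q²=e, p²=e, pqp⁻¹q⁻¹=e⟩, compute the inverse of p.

The order of p is 2 (smallest k with pᵏ = e), so p⁻¹ = p¹ = p.
Check: p · p → p · p = e, giving e as required.

Answer: p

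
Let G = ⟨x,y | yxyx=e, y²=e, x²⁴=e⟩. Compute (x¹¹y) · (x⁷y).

Compute (x¹¹y) · (x⁷y) by multiplying left to right and reducing via the relations at each step:
  (x¹¹y) · x⁷ = x⁴y
  (x⁴y) · y = x⁴

Answer: x⁴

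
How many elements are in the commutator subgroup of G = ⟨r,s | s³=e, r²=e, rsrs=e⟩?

G' = [G, G] is generated by all commutators. The generator-pair commutators are: [r, s] = s.
The subgroup they normally generate is {e, s, s²}, of order 3.
Check: |G/G'| = 6/3 = 2 is the order of the abelianisation.

Answer: 3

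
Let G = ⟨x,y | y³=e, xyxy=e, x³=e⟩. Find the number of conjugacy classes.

The conjugacy classes (representative and size) are:
  [e] (size 1), [yx²] (size 4), [y²x] (size 4), [x²y²] (size 3).
Class equation: 1 + 4 + 4 + 3 = 12 = |G|. So G has 4 conjugacy classes.

Answer: 4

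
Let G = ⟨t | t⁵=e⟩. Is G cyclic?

|G| = 5. The element t has order 5 (its powers give 5 distinct elements), so ⟨t⟩ = G and G is cyclic.

Answer: Yes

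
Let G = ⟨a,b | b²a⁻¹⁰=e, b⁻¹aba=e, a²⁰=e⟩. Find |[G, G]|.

G' = [G, G] is generated by all commutators. The generator-pair commutators are: [a, b] = a².
The subgroup they normally generate is {e, a², a⁴, a⁶, a⁸, a¹⁰, a¹², a¹⁴, a¹⁶, a¹⁸}, of order 10.
Check: |G/G'| = 40/10 = 4 is the order of the abelianisation.

Answer: 10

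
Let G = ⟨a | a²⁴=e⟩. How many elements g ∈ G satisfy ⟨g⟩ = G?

G is cyclic of order 24. An element generates G iff its order is 24, and a cyclic group of order 24 has exactly φ(24) = 8 such elements.

Answer: 8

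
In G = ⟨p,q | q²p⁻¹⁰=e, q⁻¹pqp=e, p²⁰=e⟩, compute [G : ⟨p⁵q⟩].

First find ord(p⁵q) by computing successive powers:
  (p⁵q)¹ = p⁵q, (p⁵q)² = p¹⁰, (p⁵q)³ = p⁵q⁻¹, (p⁵q)⁴ = e.
So |⟨p⁵q⟩| = ord(p⁵q) = 4. With |G| = 40, by Lagrange [G : ⟨p⁵q⟩] = 40/4 = 10.

Answer: 10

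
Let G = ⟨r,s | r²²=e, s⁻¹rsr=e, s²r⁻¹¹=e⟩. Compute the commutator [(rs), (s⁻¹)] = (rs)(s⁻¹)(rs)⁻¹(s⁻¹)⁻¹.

[(rs), (s⁻¹)] = (rs)·(s⁻¹)·(rs)⁻¹·(s⁻¹)⁻¹.
  (rs) · (s⁻¹) = r
  r · (rs⁻¹) = r²s⁻¹
  (r²s⁻¹) · s = r²

Answer: r²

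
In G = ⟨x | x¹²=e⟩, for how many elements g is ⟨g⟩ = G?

G is cyclic of order 12. An element generates G iff its order is 12, and a cyclic group of order 12 has exactly φ(12) = 4 such elements.

Answer: 4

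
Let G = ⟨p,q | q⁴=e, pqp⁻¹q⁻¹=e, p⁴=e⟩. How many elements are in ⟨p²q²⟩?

|⟨p²q²⟩| equals the order of p²q². Compute successive powers until reaching e:
  (p²q²)¹ = p²q², (p²q²)² = e.
The smallest positive k with (p²q²)ᵏ = e is 2, so |⟨p²q²⟩| = 2.

Answer: 2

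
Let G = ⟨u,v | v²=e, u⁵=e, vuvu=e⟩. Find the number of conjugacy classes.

The conjugacy classes (representative and size) are:
  [e] (size 1), [u] (size 2), [u²] (size 2), [v] (size 5).
Class equation: 1 + 2 + 2 + 5 = 10 = |G|. So G has 4 conjugacy classes.

Answer: 4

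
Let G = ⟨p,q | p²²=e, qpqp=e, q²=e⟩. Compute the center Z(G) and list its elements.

An element z ∈ Z(G) iff z commutes with every generator.
For example p¹¹ is central: (p¹¹)·p = p¹² = p·(p¹¹); (p¹¹)·q = p¹¹q = q·(p¹¹).
Whereas p ∉ Z(G) since p·q = pq ≠ p²¹q = q·p.
Checking each of the 44 elements this way gives Z(G) = {e, p¹¹}, of order 2.

Answer: {e, p¹¹}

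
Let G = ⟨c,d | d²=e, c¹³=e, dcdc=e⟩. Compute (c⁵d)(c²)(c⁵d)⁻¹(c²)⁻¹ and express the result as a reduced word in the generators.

[(c⁵d), (c²)] = (c⁵d)·(c²)·(c⁵d)⁻¹·(c²)⁻¹.
  (c⁵d) · (c²) = c³d
  (c³d) · (c⁵d) = c¹¹
  (c¹¹) · (c¹¹) = c⁹

Answer: c⁹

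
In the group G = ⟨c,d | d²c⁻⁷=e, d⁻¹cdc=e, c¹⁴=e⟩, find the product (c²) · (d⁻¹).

Compute (c²) · (d⁻¹) by multiplying left to right and reducing via the relations at each step:
  (c²) · d⁻¹ = c²d⁻¹

Answer: c²d⁻¹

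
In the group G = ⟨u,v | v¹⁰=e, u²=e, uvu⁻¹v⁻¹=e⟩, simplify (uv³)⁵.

Compute successive powers of (uv³), reducing at each step:
  (uv³)²: (uv³) · u = v³;   (v³) · v³ = v⁶
  (uv³)³: (v⁶) · u = uv⁶;   (uv⁶) · v³ = uv⁹
  (uv³)⁴: (uv⁹) · u = v⁹;   (v⁹) · v³ = v²
  (uv³)⁵: (v²) · u = uv²;   (uv²) · v³ = uv⁵

Answer: uv⁵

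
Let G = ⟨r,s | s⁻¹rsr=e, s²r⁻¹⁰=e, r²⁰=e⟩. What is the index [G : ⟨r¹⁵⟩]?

First find ord(r¹⁵) by computing successive powers:
  (r¹⁵)¹ = r¹⁵, (r¹⁵)² = r¹⁰, (r¹⁵)³ = r⁵, (r¹⁵)⁴ = e.
So |⟨r¹⁵⟩| = ord(r¹⁵) = 4. With |G| = 40, by Lagrange [G : ⟨r¹⁵⟩] = 40/4 = 10.

Answer: 10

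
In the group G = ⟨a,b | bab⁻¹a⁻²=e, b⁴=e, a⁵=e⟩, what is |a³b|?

Compute successive powers until reaching e:
  (a³b)¹ = a³b, (a³b)² = a⁴b², (a³b)³ = ab³, (a³b)⁴ = e.
The smallest positive k with (a³b)ᵏ = e is 4.

Answer: 4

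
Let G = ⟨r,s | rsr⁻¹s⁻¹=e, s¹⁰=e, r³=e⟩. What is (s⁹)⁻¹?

The order of (s⁹) is 10 (smallest k with (s⁹)ᵏ = e), so (s⁹)⁻¹ = (s⁹)⁹ = s.
Check: (s⁹) · s → (s⁹) · s = e, giving e as required.

Answer: s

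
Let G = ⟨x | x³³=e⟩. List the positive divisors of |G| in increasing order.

|G| = 33 = 3 · 11. By Lagrange's theorem the order of any subgroup divides 33; the divisors of 33 are 1, 3, 11, 33.

Answer: 1, 3, 11, 33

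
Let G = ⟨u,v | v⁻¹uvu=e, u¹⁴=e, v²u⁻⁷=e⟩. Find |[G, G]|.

G' = [G, G] is generated by all commutators. The generator-pair commutators are: [u, v] = u².
The subgroup they normally generate is {e, u², u⁴, u⁶, u⁸, u¹⁰, u¹²}, of order 7.
Check: |G/G'| = 28/7 = 4 is the order of the abelianisation.

Answer: 7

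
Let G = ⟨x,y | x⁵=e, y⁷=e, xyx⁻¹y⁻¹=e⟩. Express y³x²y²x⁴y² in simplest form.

Multiply left to right, reducing at each step:
  (y³) · x² = x²y³
  (x²y³) · y² = x²y⁵
  (x²y⁵) · x⁴ = xy⁵
  (xy⁵) · y² = x

Answer: x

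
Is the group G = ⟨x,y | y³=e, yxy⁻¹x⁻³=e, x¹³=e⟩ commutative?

x·y = xy but y·x = x³y, so x·y ≠ y·x and G is not abelian.

Answer: No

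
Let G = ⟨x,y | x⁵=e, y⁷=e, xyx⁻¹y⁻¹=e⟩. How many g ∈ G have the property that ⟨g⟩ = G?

G is cyclic of order 35. An element generates G iff its order is 35, and a cyclic group of order 35 has exactly φ(35) = 24 such elements.

Answer: 24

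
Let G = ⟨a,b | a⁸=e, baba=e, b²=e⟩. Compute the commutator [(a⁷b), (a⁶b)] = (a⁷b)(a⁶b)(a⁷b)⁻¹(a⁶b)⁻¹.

[(a⁷b), (a⁶b)] = (a⁷b)·(a⁶b)·(a⁷b)⁻¹·(a⁶b)⁻¹.
  (a⁷b) · (a⁶b) = a
  a · (a⁷b) = b
  b · (a⁶b) = a²

Answer: a²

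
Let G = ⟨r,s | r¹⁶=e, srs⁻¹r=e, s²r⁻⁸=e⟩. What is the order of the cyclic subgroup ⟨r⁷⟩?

|⟨r⁷⟩| equals the order of r⁷. Compute successive powers until reaching e:
  (r⁷)¹ = r⁷, (r⁷)² = r¹⁴, (r⁷)³ = r⁵, (r⁷)⁴ = r¹², (r⁷)⁵ = r³, (r⁷)⁶ = r¹⁰, (r⁷)⁷ = r, (r⁷)⁸ = r⁸, (r⁷)⁹ = r¹⁵, (r⁷)¹⁰ = r⁶, (r⁷)¹¹ = r¹³, (r⁷)¹² = r⁴, (r⁷)¹³ = r¹¹, (r⁷)¹⁴ = r², (r⁷)¹⁵ = r⁹, (r⁷)¹⁶ = e.
The smallest positive k with (r⁷)ᵏ = e is 16, so |⟨r⁷⟩| = 16.

Answer: 16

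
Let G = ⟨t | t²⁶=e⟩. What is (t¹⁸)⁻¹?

The order of (t¹⁸) is 13 (smallest k with (t¹⁸)ᵏ = e), so (t¹⁸)⁻¹ = (t¹⁸)¹² = t⁸.
Check: (t¹⁸) · (t⁸) → (t¹⁸) · t⁸ = e, giving e as required.

Answer: t⁸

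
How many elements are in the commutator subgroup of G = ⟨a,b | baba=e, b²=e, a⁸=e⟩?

G' = [G, G] is generated by all commutators. The generator-pair commutators are: [a, b] = a².
The subgroup they normally generate is {e, a², a⁴, a⁶}, of order 4.
Check: |G/G'| = 16/4 = 4 is the order of the abelianisation.

Answer: 4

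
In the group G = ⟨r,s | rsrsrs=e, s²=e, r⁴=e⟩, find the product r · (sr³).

Compute r · (sr³) by multiplying left to right and reducing via the relations at each step:
  r · s = rs
  (rs) · r³ = rsr³

Answer: rsr³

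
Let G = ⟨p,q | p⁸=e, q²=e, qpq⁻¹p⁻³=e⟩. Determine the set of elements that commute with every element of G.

An element z ∈ Z(G) iff z commutes with every generator.
For example p⁴ is central: (p⁴)·p = p⁵ = p·(p⁴); (p⁴)·q = p⁴q = q·(p⁴).
Whereas p ∉ Z(G) since p·q = pq ≠ p³q = q·p.
Checking each of the 16 elements this way gives Z(G) = {e, p⁴}, of order 2.

Answer: {e, p⁴}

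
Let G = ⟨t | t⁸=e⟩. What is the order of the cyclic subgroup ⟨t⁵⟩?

|⟨t⁵⟩| equals the order of t⁵. Compute successive powers until reaching e:
  (t⁵)¹ = t⁵, (t⁵)² = t², (t⁵)³ = t⁷, (t⁵)⁴ = t⁴, (t⁵)⁵ = t, (t⁵)⁶ = t⁶, (t⁵)⁷ = t³, (t⁵)⁸ = e.
The smallest positive k with (t⁵)ᵏ = e is 8, so |⟨t⁵⟩| = 8.

Answer: 8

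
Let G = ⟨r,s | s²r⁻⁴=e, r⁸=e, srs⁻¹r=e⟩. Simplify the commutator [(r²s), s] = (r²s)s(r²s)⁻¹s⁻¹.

[(r²s), s] = (r²s)·s·(r²s)⁻¹·s⁻¹.
  (r²s) · s = r⁶
  (r⁶) · (r²s⁻¹) = s⁻¹
  (s⁻¹) · (s⁻¹) = r⁴

Answer: r⁴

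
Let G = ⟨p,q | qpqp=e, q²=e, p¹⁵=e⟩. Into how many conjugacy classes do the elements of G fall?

The conjugacy classes (representative and size) are:
  [e] (size 1), [p¹⁴] (size 2), [p²] (size 2), [p³] (size 2), [p⁴] (size 2), [p¹⁰] (size 2), [p⁹] (size 2), [p⁷] (size 2), [p¹³q] (size 15).
Class equation: 1 + 2 + 2 + 2 + 2 + 2 + 2 + 2 + 15 = 30 = |G|. So G has 9 conjugacy classes.

Answer: 9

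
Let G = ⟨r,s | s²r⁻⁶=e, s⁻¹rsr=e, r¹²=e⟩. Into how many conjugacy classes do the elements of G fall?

The conjugacy classes (representative and size) are:
  [e] (size 1), [r¹¹] (size 2), [r²] (size 2), [r⁹] (size 2), [r⁴] (size 2), [r⁵] (size 2), [r⁶] (size 1), [r²s] (size 6), [rs] (size 6).
Class equation: 1 + 2 + 2 + 2 + 2 + 2 + 1 + 6 + 6 = 24 = |G|. So G has 9 conjugacy classes.

Answer: 9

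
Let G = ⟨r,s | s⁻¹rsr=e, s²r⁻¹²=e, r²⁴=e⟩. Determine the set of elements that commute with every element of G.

An element z ∈ Z(G) iff z commutes with every generator.
For example r¹² is central: (r¹²)·r = r¹³ = r·(r¹²); (r¹²)·s = s⁻¹ = s·(r¹²).
Whereas r ∉ Z(G) since r·s = rs ≠ r¹¹s⁻¹ = s·r.
Checking each of the 48 elements this way gives Z(G) = {e, r¹²}, of order 2.

Answer: {e, r¹²}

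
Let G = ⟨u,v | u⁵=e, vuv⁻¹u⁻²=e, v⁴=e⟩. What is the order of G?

Enumerate words in the generators, reducing via the relations: the distinct elements are
  {e, u, v, uv, u², u³, u⁴, v², v³, uv², uv³, u²v, u³v, u⁴v, u²v², u²v³, u³v², u³v³, u⁴v², u⁴v³}.
No further products give new elements, so |G| = 20.

Answer: 20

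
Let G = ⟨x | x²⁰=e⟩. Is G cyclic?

|G| = 20. The element x has order 20 (its powers give 20 distinct elements), so ⟨x⟩ = G and G is cyclic.

Answer: Yes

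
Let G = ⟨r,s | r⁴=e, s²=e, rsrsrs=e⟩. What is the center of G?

An element z ∈ Z(G) iff z commutes with every generator.
For example e is central: e·r = r = r·e; e·s = s = s·e.
Whereas r ∉ Z(G) since r·s = rs ≠ sr = s·r.
Checking each of the 24 elements this way gives Z(G) = {e}, of order 1.

Answer: {e}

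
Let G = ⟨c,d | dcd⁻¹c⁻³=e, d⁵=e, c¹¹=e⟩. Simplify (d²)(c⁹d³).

Compute (d²) · (c⁹d³) by multiplying left to right and reducing via the relations at each step:
  (d²) · c⁹ = c⁴d²
  (c⁴d²) · d³ = c⁴

Answer: c⁴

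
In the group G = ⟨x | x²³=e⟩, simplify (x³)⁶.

Compute successive powers of (x³), reducing at each step:
  (x³)²: (x³) · x³ = x⁶
  (x³)³: (x⁶) · x³ = x⁹
  (x³)⁴: (x⁹) · x³ = x¹²
  (x³)⁵: (x¹²) · x³ = x¹⁵
  (x³)⁶: (x¹⁵) · x³ = x¹⁸

Answer: x¹⁸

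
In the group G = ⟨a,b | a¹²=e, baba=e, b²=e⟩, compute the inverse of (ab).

The order of (ab) is 2 (smallest k with (ab)ᵏ = e), so (ab)⁻¹ = (ab)¹ = ab.
Check: (ab) · (ab) → (ab) · a = b;   b · b = e, giving e as required.

Answer: ab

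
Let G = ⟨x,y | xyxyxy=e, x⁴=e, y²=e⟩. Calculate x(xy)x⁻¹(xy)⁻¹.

[x, (xy)] = x·(xy)·x⁻¹·(xy)⁻¹.
  x · (xy) = x²y
  (x²y) · (x³) = x²yx³
  (x²yx³) · (yx³) = x³y

Answer: x³y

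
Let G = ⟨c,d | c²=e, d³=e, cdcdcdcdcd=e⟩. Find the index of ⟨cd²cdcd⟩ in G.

First find ord(cd²cdcd) by computing successive powers:
  (cd²cdcd)¹ = cd²cdcd, (cd²cdcd)² = d²cd²cdc, (cd²cdcd)³ = e.
So |⟨cd²cdcd⟩| = ord(cd²cdcd) = 3. With |G| = 60, by Lagrange [G : ⟨cd²cdcd⟩] = 60/3 = 20.

Answer: 20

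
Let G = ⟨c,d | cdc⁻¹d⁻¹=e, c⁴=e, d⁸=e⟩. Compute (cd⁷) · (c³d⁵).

Compute (cd⁷) · (c³d⁵) by multiplying left to right and reducing via the relations at each step:
  (cd⁷) · c³ = d⁷
  (d⁷) · d⁵ = d⁴

Answer: d⁴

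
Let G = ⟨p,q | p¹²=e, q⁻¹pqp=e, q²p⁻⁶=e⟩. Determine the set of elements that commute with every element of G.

An element z ∈ Z(G) iff z commutes with every generator.
For example p⁶ is central: (p⁶)·p = p⁷ = p·(p⁶); (p⁶)·q = q⁻¹ = q·(p⁶).
Whereas p ∉ Z(G) since p·q = pq ≠ p⁵q⁻¹ = q·p.
Checking each of the 24 elements this way gives Z(G) = {e, p⁶}, of order 2.

Answer: {e, p⁶}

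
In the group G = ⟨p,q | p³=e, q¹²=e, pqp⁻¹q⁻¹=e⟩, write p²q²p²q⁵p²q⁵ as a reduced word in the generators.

Multiply left to right, reducing at each step:
  (p²) · q² = p²q²
  (p²q²) · p² = pq²
  (pq²) · q⁵ = pq⁷
  (pq⁷) · p² = q⁷
  (q⁷) · q⁵ = e

Answer: e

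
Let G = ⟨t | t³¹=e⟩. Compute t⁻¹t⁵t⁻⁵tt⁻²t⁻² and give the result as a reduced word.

Multiply left to right, reducing at each step:
  (t³⁰) · t⁵ = t⁴
  (t⁴) · t⁻⁵ = t³⁰
  (t³⁰) · t = e
  e · t⁻² = t²⁹
  (t²⁹) · t⁻² = t²⁷

Answer: t²⁷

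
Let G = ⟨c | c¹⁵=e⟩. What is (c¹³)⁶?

Compute successive powers of (c¹³), reducing at each step:
  (c¹³)²: (c¹³) · c¹³ = c¹¹
  (c¹³)³: (c¹¹) · c¹³ = c⁹
  (c¹³)⁴: (c⁹) · c¹³ = c⁷
  (c¹³)⁵: (c⁷) · c¹³ = c⁵
  (c¹³)⁶: (c⁵) · c¹³ = c³

Answer: c³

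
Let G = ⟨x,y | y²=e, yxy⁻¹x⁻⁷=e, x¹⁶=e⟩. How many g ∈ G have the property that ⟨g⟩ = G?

⟨g⟩ = G would require ord(g) = |G| = 32, but the maximum element order in G is 16 < 32. So G is not cyclic and no single element generates it: the count is 0.

Answer: 0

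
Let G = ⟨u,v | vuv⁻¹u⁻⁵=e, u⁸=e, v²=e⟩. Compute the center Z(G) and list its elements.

An element z ∈ Z(G) iff z commutes with every generator.
For example u² is central: (u²)·u = u³ = u·(u²); (u²)·v = u²v = v·(u²).
Whereas u ∉ Z(G) since u·v = uv ≠ u⁵v = v·u.
Checking each of the 16 elements this way gives Z(G) = {e, u², u⁴, u⁶}, of order 4.

Answer: {e, u², u⁴, u⁶}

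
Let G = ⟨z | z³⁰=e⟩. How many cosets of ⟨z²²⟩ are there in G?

First find ord(z²²) by computing successive powers:
  (z²²)¹ = z²², (z²²)² = z¹⁴, (z²²)³ = z⁶, (z²²)⁴ = z²⁸, (z²²)⁵ = z²⁰, (z²²)⁶ = z¹², (z²²)⁷ = z⁴, (z²²)⁸ = z²⁶, (z²²)⁹ = z¹⁸, (z²²)¹⁰ = z¹⁰, (z²²)¹¹ = z², (z²²)¹² = z²⁴, (z²²)¹³ = z¹⁶, (z²²)¹⁴ = z⁸, (z²²)¹⁵ = e.
So |⟨z²²⟩| = ord(z²²) = 15. With |G| = 30, by Lagrange [G : ⟨z²²⟩] = 30/15 = 2.

Answer: 2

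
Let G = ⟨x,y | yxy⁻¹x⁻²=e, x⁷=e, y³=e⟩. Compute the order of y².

Compute successive powers until reaching e:
  (y²)¹ = y², (y²)² = y, (y²)³ = e.
The smallest positive k with (y²)ᵏ = e is 3.

Answer: 3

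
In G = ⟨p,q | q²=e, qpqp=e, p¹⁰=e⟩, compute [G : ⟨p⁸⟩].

First find ord(p⁸) by computing successive powers:
  (p⁸)¹ = p⁸, (p⁸)² = p⁶, (p⁸)³ = p⁴, (p⁸)⁴ = p², (p⁸)⁵ = e.
So |⟨p⁸⟩| = ord(p⁸) = 5. With |G| = 20, by Lagrange [G : ⟨p⁸⟩] = 20/5 = 4.

Answer: 4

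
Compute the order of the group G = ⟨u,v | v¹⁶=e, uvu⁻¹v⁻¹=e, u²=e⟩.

Enumerate words in the generators, reducing via the relations: the distinct elements are
  {e, u, v, uv, v², v³, v⁴, v⁵, v⁶, v⁷, v⁸, v⁹, uv², uv³, uv⁴, uv⁵, uv⁶, uv⁷, uv⁸, uv⁹, v¹², v¹³, v¹¹, v¹⁰, v¹⁴, v¹⁵, uv¹², uv¹³, uv¹¹, uv¹⁰, uv¹⁴, uv¹⁵}.
No further products give new elements, so |G| = 32.

Answer: 32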